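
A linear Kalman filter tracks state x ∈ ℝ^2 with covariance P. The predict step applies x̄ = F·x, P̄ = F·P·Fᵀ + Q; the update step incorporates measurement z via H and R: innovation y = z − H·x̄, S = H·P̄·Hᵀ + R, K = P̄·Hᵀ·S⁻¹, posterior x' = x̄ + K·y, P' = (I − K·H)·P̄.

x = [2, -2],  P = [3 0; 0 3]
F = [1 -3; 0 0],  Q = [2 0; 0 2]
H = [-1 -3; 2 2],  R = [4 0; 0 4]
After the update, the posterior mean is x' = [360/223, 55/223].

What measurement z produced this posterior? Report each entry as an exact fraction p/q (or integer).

x̄ = F·x = [8, 0]
P̄ = F·P·Fᵀ + Q = [32 0; 0 2]
S = H·P̄·Hᵀ + R = [54 -76; -76 140]
K = P̄·Hᵀ·S⁻¹ = [48/223 128/223; -67/223 -30/223]
x' − x̄ = [-1424/223, 55/223] = K·y
y = (KᵀK)⁻¹·Kᵀ·(x' − x̄) = [5, -13]
z = y + H·x̄ = [5, -13] + [-8, 16] = [-3, 3]

z = [-3, 3]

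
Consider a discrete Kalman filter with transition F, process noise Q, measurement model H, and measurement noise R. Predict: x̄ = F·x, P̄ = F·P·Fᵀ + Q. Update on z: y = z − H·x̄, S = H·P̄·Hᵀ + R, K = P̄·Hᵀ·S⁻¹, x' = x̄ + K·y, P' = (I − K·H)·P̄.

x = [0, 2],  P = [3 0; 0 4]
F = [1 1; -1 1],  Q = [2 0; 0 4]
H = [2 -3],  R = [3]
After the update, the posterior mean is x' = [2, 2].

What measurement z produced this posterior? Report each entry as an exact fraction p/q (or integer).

x̄ = F·x = [2, 2]
P̄ = F·P·Fᵀ + Q = [9 1; 1 11]
S = H·P̄·Hᵀ + R = [126]
K = P̄·Hᵀ·S⁻¹ = [5/42; -31/126]
x' − x̄ = [0, 0] = K·y
y = (KᵀK)⁻¹·Kᵀ·(x' − x̄) = [0]
z = y + H·x̄ = [0] + [-2] = [-2]

z = [-2]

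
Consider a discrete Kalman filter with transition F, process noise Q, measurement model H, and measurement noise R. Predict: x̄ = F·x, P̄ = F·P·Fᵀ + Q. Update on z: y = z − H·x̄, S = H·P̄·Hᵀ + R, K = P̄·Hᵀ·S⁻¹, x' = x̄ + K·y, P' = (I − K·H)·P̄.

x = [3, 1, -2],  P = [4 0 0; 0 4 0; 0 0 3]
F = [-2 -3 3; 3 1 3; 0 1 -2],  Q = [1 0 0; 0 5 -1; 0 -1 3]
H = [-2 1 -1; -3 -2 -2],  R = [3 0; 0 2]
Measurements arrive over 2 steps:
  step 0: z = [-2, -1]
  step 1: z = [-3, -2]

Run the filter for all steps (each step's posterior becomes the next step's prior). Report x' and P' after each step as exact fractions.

step 0: x' = [68347/155255, -17069/31051, 55177/155255], P' = [331282/155255 7008/31051 -495188/155255; 7008/31051 26244/31051 -27237/31051; -495188/155255 -27237/31051 853477/155255]
step 1: x' = [707144300/514739587, -410905135/1029479174, -300570372/514739587], P' = [1102029767/514739587 247319639/1029479174 -3302347587/1029479174; 247319639/1029479174 1579074327/2058958348 -1736748197/2058958348; -3302347587/1029479174 -1736748197/2058958348 11317821145/2058958348]

step 0: x̄ = F·x = [-15, 4, 5]
step 0: P̄ = F·P·Fᵀ + Q = [80 -9 -30; -9 72 -15; -30 -15 19]
step 0: y = z − H·x̄ = [-31, -28]
step 0: S = H·P̄·Hᵀ + R = [360 155; 155 498]
step 0: K = P̄·Hᵀ·S⁻¹ = [-44112/155255 -7355/31051; 13155/31051 -9519/31051; 238/155255 5098/31051]
step 0: x' = x̄ + K·y = [68347/155255, -17069/31051, 55177/155255]
step 0: P' = (I − K·H)·P̄ = [331282/155255 7008/31051 -495188/155255; 7008/31051 26244/31051 -27237/31051; -495188/155255 -27237/31051 853477/155255]
step 1: x̄ = F·x = [284872/155255, 285227/155255, -195699/155255]
step 1: P̄ = F·P·Fᵀ + Q = [19156722/155255 4246047/155255 -8791019/155255; 4246047/155255 2050072/155255 -2204834/155255; -8791019/155255 -2204834/155255 4555633/155255]
step 1: y = z − H·x̄ = [-376947/155255, 723162/155255]
step 1: S = H·P̄·Hᵀ + R = [35959762/155255 62660368/155255; 62660368/155255 126965492/155255]
step 1: K = P̄·Hᵀ·S⁻¹ = [-143075307/514739587 -251061353/1029479174; 193878664/514739587 -584285047/2058958348; 25803501/1029479174 325969813/2058958348]
step 1: x' = x̄ + K·y = [707144300/514739587, -410905135/1029479174, -300570372/514739587]
step 1: P' = (I − K·H)·P̄ = [1102029767/514739587 247319639/1029479174 -3302347587/1029479174; 247319639/1029479174 1579074327/2058958348 -1736748197/2058958348; -3302347587/1029479174 -1736748197/2058958348 11317821145/2058958348]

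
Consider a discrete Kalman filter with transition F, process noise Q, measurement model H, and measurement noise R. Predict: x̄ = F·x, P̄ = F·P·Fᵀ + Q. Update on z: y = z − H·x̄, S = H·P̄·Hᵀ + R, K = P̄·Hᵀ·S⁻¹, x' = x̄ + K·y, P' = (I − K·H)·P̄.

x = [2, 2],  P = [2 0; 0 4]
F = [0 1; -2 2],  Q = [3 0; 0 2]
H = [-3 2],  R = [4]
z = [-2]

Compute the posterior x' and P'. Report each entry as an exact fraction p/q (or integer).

x' = [26/15, 112/75]
P' = [20/3 148/15; 148/15 1166/75]

x̄ = F·x = [2, 0]
P̄ = F·P·Fᵀ + Q = [7 8; 8 26]
y = z − H·x̄ = [4]
S = H·P̄·Hᵀ + R = [75]
K = P̄·Hᵀ·S⁻¹ = [-1/15; 28/75]
x' = x̄ + K·y = [26/15, 112/75]
P' = (I − K·H)·P̄ = [20/3 148/15; 148/15 1166/75]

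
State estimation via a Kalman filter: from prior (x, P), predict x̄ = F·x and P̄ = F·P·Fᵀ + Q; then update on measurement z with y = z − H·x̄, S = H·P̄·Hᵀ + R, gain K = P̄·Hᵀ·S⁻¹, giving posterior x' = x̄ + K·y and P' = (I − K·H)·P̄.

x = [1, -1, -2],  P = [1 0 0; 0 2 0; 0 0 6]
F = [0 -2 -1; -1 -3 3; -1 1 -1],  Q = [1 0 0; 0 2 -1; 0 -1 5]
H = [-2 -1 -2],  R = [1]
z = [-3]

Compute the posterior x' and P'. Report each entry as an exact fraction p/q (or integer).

x' = [81/22, -367/88, -1/11]
P' = [67/11 -237/22 -6/11; -237/22 6375/88 -279/11; -6/11 -279/11 146/11]

x̄ = F·x = [4, -4, 0]
P̄ = F·P·Fᵀ + Q = [15 -6 2; -6 75 -24; 2 -24 14]
y = z − H·x̄ = [1]
S = H·P̄·Hᵀ + R = [88]
K = P̄·Hᵀ·S⁻¹ = [-7/22; -15/88; -1/11]
x' = x̄ + K·y = [81/22, -367/88, -1/11]
P' = (I − K·H)·P̄ = [67/11 -237/22 -6/11; -237/22 6375/88 -279/11; -6/11 -279/11 146/11]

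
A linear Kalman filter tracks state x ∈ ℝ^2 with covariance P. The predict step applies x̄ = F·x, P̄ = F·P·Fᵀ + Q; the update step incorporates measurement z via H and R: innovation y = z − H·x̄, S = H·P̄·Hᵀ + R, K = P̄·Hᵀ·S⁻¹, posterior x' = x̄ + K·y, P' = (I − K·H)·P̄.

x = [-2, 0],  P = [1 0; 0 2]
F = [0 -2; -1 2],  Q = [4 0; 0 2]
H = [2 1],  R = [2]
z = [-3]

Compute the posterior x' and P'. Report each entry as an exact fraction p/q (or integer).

x̄ = F·x = [0, 2]
P̄ = F·P·Fᵀ + Q = [12 -8; -8 11]
y = z − H·x̄ = [-5]
S = H·P̄·Hᵀ + R = [29]
K = P̄·Hᵀ·S⁻¹ = [16/29; -5/29]
x' = x̄ + K·y = [-80/29, 83/29]
P' = (I − K·H)·P̄ = [92/29 -152/29; -152/29 294/29]

x' = [-80/29, 83/29]
P' = [92/29 -152/29; -152/29 294/29]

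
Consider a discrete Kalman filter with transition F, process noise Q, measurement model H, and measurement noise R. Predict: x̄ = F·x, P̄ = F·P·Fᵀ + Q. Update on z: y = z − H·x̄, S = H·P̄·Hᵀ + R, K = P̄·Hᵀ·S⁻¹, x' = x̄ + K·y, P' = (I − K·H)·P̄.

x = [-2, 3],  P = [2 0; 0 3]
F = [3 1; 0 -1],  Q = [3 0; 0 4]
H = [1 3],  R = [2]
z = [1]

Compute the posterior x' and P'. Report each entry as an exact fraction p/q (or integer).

x' = [-18/71, 21/71]
P' = [1479/71 -483/71; -483/71 173/71]

x̄ = F·x = [-3, -3]
P̄ = F·P·Fᵀ + Q = [24 -3; -3 7]
y = z − H·x̄ = [13]
S = H·P̄·Hᵀ + R = [71]
K = P̄·Hᵀ·S⁻¹ = [15/71; 18/71]
x' = x̄ + K·y = [-18/71, 21/71]
P' = (I − K·H)·P̄ = [1479/71 -483/71; -483/71 173/71]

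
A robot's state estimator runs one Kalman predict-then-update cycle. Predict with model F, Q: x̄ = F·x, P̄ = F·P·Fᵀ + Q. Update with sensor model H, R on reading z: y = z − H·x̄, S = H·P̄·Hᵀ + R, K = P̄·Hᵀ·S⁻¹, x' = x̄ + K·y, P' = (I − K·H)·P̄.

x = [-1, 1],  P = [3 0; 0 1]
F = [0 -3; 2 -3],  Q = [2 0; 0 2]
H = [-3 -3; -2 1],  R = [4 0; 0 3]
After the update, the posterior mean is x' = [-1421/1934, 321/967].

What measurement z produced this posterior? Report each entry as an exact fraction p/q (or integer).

x̄ = F·x = [-3, -5]
P̄ = F·P·Fᵀ + Q = [11 9; 9 23]
S = H·P̄·Hᵀ + R = [472 24; 24 34]
K = P̄·Hᵀ·S⁻¹ = [-108/967 -587/1934; -423/1934 583/1934]
x' − x̄ = [4381/1934, 5156/967] = K·y
y = (KᵀK)⁻¹·Kᵀ·(x' − x̄) = [-23, 1]
z = y + H·x̄ = [-23, 1] + [24, 1] = [1, 2]

z = [1, 2]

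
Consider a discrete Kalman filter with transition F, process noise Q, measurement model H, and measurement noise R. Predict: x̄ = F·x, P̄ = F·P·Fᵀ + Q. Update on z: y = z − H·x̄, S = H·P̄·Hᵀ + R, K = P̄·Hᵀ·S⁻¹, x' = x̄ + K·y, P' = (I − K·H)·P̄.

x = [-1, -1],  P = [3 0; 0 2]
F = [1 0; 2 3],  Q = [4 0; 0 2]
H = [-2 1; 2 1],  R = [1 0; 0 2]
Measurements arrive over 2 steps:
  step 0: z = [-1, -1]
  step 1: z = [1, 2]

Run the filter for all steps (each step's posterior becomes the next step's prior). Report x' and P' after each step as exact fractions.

step 0: x' = [-35/1583, -1727/1583], P' = [289/1583 194/1583; 194/1583 1160/1583]
step 1: x' = [42271/209888, 748337/629664], P' = [18761/104944 11965/104944; 11965/104944 220435/314832]

step 0: x̄ = F·x = [-1, -5]
step 0: P̄ = F·P·Fᵀ + Q = [7 6; 6 32]
step 0: y = z − H·x̄ = [2, 6]
step 0: S = H·P̄·Hᵀ + R = [37 4; 4 86]
step 0: K = P̄·Hᵀ·S⁻¹ = [-384/1583 386/1583; 772/1583 774/1583]
step 0: x' = x̄ + K·y = [-35/1583, -1727/1583]
step 0: P' = (I − K·H)·P̄ = [289/1583 194/1583; 194/1583 1160/1583]
step 1: x̄ = F·x = [-35/1583, -5251/1583]
step 1: P̄ = F·P·Fᵀ + Q = [6621/1583 1160/1583; 1160/1583 17090/1583]
step 1: y = z − H·x̄ = [6764/1583, 8487/1583]
step 1: S = H·P̄·Hᵀ + R = [40517/1583 -9394/1583; -9394/1583 51380/1583]
step 1: K = P̄·Hᵀ·S⁻¹ = [-3651/14992 49487/209888; 21235/44976 292225/629664]
step 1: x' = x̄ + K·y = [42271/209888, 748337/629664]
step 1: P' = (I − K·H)·P̄ = [18761/104944 11965/104944; 11965/104944 220435/314832]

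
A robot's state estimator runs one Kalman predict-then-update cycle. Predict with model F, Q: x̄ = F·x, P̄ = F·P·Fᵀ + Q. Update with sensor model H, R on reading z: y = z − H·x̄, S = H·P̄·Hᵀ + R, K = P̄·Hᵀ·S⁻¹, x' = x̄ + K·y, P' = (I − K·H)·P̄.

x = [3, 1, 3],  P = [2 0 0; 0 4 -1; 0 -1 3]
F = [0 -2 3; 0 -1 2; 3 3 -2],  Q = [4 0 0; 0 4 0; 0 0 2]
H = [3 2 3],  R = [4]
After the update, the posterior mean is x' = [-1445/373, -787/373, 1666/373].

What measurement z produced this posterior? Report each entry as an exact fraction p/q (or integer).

z = [-3]

x̄ = F·x = [7, 5, 6]
P̄ = F·P·Fᵀ + Q = [59 33 -55; 33 24 -32; -55 -32 80]
S = H·P̄·Hᵀ + R = [373]
K = P̄·Hᵀ·S⁻¹ = [78/373; 51/373; 11/373]
x' − x̄ = [-4056/373, -2652/373, -572/373] = K·y
y = (KᵀK)⁻¹·Kᵀ·(x' − x̄) = [-52]
z = y + H·x̄ = [-52] + [49] = [-3]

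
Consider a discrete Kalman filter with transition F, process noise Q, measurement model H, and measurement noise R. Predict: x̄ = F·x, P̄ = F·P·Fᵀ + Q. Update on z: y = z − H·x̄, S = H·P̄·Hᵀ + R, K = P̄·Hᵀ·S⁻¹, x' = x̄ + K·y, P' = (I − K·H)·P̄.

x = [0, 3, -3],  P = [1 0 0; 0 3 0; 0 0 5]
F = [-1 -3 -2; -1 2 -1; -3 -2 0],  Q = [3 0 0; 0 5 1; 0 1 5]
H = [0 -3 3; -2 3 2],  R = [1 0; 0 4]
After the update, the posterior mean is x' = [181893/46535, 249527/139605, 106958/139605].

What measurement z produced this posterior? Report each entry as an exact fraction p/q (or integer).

z = [-3, -1]

x̄ = F·x = [-3, 9, -6]
P̄ = F·P·Fᵀ + Q = [51 -7 21; -7 23 -8; 21 -8 26]
S = H·P̄·Hᵀ + R = [586 -243; -243 339]
K = P̄·Hᵀ·S⁻¹ = [2931/46535 -9018/46535; -5082/46535 16663/139605; 10392/46535 16582/139605]
x' − x̄ = [321498/46535, -1006918/139605, 944588/139605] = K·y
y = (KᵀK)⁻¹·Kᵀ·(x' − x̄) = [42, -22]
z = y + H·x̄ = [42, -22] + [-45, 21] = [-3, -1]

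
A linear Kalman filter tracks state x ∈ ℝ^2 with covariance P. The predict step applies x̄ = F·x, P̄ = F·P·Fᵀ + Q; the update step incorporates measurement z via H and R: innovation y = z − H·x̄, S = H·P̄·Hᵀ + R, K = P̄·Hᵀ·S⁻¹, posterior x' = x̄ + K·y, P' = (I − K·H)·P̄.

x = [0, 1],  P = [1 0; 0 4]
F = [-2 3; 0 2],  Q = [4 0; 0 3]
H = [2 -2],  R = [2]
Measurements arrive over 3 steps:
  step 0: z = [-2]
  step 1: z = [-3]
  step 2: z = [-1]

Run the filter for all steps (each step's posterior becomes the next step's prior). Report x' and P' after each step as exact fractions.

step 0: x̄ = F·x = [3, 2]
step 0: P̄ = F·P·Fᵀ + Q = [44 24; 24 19]
step 0: y = z − H·x̄ = [-4]
step 0: S = H·P̄·Hᵀ + R = [62]
step 0: K = P̄·Hᵀ·S⁻¹ = [20/31; 5/31]
step 0: x' = x̄ + K·y = [13/31, 42/31]
step 0: P' = (I − K·H)·P̄ = [564/31 544/31; 544/31 539/31]
step 1: x̄ = F·x = [100/31, 84/31]
step 1: P̄ = F·P·Fᵀ + Q = [703/31 1058/31; 1058/31 2249/31]
step 1: y = z − H·x̄ = [-125/31]
step 1: S = H·P̄·Hᵀ + R = [3406/31]
step 1: K = P̄·Hᵀ·S⁻¹ = [-355/1703; -1191/1703]
step 1: x' = x̄ + K·y = [6925/1703, 9417/1703]
step 1: P' = (I − K·H)·P̄ = [30489/1703 30844/1703; 30844/1703 32035/1703]
step 2: x̄ = F·x = [14401/1703, 18834/1703]
step 2: P̄ = F·P·Fᵀ + Q = [46955/1703 68834/1703; 68834/1703 133249/1703]
step 2: y = z − H·x̄ = [551/131]
step 2: S = H·P̄·Hᵀ + R = [13350/131]
step 2: K = P̄·Hᵀ·S⁻¹ = [-561/2225; -991/1335]
step 2: x' = x̄ + K·y = [213922/28925, 137747/17355]
step 2: P' = (I − K·H)·P̄ = [610127/28925 123484/5785; 123484/5785 76667/3471]

step 0: x' = [13/31, 42/31], P' = [564/31 544/31; 544/31 539/31]
step 1: x' = [6925/1703, 9417/1703], P' = [30489/1703 30844/1703; 30844/1703 32035/1703]
step 2: x' = [213922/28925, 137747/17355], P' = [610127/28925 123484/5785; 123484/5785 76667/3471]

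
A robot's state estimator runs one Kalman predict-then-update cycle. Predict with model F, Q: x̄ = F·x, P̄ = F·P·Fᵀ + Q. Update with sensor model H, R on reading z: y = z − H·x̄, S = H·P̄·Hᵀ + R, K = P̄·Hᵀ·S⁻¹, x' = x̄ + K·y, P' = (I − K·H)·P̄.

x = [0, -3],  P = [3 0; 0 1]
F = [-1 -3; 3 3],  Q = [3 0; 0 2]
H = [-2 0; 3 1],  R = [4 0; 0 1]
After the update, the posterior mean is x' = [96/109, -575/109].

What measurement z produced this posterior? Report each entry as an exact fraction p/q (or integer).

z = [-2, -3]

x̄ = F·x = [9, -9]
P̄ = F·P·Fᵀ + Q = [15 -18; -18 38]
S = H·P̄·Hᵀ + R = [64 -54; -54 66]
K = P̄·Hᵀ·S⁻¹ = [-87/218 9/109; 126/109 230/327]
x' − x̄ = [-885/109, 406/109] = K·y
y = (KᵀK)⁻¹·Kᵀ·(x' − x̄) = [16, -21]
z = y + H·x̄ = [16, -21] + [-18, 18] = [-2, -3]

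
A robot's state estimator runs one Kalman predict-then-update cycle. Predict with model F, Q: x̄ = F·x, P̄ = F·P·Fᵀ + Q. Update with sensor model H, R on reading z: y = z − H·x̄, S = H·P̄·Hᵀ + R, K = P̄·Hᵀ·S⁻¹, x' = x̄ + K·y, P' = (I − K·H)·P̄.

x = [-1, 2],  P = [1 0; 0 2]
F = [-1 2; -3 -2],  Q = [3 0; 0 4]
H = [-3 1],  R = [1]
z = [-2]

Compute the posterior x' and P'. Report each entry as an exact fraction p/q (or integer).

x' = [113/80, 43/20]
P' = [239/160 169/40; 169/40 129/10]

x̄ = F·x = [5, -1]
P̄ = F·P·Fᵀ + Q = [12 -5; -5 21]
y = z − H·x̄ = [14]
S = H·P̄·Hᵀ + R = [160]
K = P̄·Hᵀ·S⁻¹ = [-41/160; 9/40]
x' = x̄ + K·y = [113/80, 43/20]
P' = (I − K·H)·P̄ = [239/160 169/40; 169/40 129/10]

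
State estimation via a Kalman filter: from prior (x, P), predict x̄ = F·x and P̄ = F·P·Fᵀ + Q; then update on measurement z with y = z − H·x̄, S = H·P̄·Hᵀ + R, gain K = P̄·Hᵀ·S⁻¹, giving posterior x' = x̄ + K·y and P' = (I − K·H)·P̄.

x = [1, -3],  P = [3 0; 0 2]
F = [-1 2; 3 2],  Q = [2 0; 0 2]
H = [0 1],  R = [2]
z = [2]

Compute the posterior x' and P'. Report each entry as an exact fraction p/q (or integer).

x' = [-278/39, 68/39]
P' = [506/39 -2/39; -2/39 74/39]

x̄ = F·x = [-7, -3]
P̄ = F·P·Fᵀ + Q = [13 -1; -1 37]
y = z − H·x̄ = [5]
S = H·P̄·Hᵀ + R = [39]
K = P̄·Hᵀ·S⁻¹ = [-1/39; 37/39]
x' = x̄ + K·y = [-278/39, 68/39]
P' = (I − K·H)·P̄ = [506/39 -2/39; -2/39 74/39]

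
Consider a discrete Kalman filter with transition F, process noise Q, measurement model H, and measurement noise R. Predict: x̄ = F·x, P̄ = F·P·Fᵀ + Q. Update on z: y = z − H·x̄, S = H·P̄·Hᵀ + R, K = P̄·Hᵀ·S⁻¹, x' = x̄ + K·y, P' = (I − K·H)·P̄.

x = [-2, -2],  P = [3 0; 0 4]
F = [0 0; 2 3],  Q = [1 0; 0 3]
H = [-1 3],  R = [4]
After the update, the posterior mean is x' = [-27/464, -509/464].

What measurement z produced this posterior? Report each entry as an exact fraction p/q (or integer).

z = [-3]

x̄ = F·x = [0, -10]
P̄ = F·P·Fᵀ + Q = [1 0; 0 51]
S = H·P̄·Hᵀ + R = [464]
K = P̄·Hᵀ·S⁻¹ = [-1/464; 153/464]
x' − x̄ = [-27/464, 4131/464] = K·y
y = (KᵀK)⁻¹·Kᵀ·(x' − x̄) = [27]
z = y + H·x̄ = [27] + [-30] = [-3]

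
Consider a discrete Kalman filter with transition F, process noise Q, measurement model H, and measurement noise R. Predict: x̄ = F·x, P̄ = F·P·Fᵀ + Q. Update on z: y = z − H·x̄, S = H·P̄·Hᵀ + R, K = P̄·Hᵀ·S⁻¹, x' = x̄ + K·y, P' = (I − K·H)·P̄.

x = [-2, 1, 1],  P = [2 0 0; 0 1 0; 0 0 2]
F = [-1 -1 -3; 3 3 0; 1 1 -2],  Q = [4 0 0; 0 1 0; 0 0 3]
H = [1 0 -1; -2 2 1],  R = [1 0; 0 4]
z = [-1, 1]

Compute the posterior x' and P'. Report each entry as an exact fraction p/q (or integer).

x' = [-892/263, -2119/1315, -3311/1315]
P' = [3361/263 1681/263 3256/263; 1681/263 5538/1315 7782/1315; 3256/263 7782/1315 16768/1315]

x̄ = F·x = [-2, -3, -3]
P̄ = F·P·Fᵀ + Q = [25 -9 9; -9 28 9; 9 9 14]
y = z − H·x̄ = [-2, 6]
S = H·P̄·Hᵀ + R = [22 -73; -73 302]
K = P̄·Hᵀ·S⁻¹ = [105/263 -26/263; 623/1315 512/1315; -488/1315 -57/1315]
x' = x̄ + K·y = [-892/263, -2119/1315, -3311/1315]
P' = (I − K·H)·P̄ = [3361/263 1681/263 3256/263; 1681/263 5538/1315 7782/1315; 3256/263 7782/1315 16768/1315]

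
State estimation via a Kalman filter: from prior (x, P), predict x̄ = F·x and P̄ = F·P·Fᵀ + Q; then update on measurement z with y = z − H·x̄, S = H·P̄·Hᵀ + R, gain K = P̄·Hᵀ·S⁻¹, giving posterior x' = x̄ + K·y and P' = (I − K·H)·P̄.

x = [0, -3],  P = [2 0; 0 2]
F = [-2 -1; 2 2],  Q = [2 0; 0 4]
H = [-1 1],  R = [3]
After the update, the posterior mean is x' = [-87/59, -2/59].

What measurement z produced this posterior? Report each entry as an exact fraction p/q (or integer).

x̄ = F·x = [3, -6]
P̄ = F·P·Fᵀ + Q = [12 -12; -12 20]
S = H·P̄·Hᵀ + R = [59]
K = P̄·Hᵀ·S⁻¹ = [-24/59; 32/59]
x' − x̄ = [-264/59, 352/59] = K·y
y = (KᵀK)⁻¹·Kᵀ·(x' − x̄) = [11]
z = y + H·x̄ = [11] + [-9] = [2]

z = [2]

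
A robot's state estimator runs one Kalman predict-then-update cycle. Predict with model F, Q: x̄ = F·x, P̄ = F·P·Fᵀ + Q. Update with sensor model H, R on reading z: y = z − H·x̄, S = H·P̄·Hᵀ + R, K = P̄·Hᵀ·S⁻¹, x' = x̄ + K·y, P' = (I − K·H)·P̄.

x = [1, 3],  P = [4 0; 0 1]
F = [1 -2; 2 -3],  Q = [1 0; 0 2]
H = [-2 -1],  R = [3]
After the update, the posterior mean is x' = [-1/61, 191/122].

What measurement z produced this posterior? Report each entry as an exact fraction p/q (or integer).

x̄ = F·x = [-5, -7]
P̄ = F·P·Fᵀ + Q = [9 14; 14 27]
S = H·P̄·Hᵀ + R = [122]
K = P̄·Hᵀ·S⁻¹ = [-16/61; -55/122]
x' − x̄ = [304/61, 1045/122] = K·y
y = (KᵀK)⁻¹·Kᵀ·(x' − x̄) = [-19]
z = y + H·x̄ = [-19] + [17] = [-2]

z = [-2]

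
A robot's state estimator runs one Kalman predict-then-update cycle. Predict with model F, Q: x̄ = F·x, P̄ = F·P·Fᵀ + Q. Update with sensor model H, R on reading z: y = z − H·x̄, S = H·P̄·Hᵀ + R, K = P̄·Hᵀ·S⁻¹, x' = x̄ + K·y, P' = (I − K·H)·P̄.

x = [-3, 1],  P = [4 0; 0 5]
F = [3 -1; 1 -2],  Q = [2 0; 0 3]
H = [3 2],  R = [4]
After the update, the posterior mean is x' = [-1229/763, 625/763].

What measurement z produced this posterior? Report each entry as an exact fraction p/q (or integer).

z = [-3]

x̄ = F·x = [-10, -5]
P̄ = F·P·Fᵀ + Q = [43 22; 22 27]
S = H·P̄·Hᵀ + R = [763]
K = P̄·Hᵀ·S⁻¹ = [173/763; 120/763]
x' − x̄ = [6401/763, 4440/763] = K·y
y = (KᵀK)⁻¹·Kᵀ·(x' − x̄) = [37]
z = y + H·x̄ = [37] + [-40] = [-3]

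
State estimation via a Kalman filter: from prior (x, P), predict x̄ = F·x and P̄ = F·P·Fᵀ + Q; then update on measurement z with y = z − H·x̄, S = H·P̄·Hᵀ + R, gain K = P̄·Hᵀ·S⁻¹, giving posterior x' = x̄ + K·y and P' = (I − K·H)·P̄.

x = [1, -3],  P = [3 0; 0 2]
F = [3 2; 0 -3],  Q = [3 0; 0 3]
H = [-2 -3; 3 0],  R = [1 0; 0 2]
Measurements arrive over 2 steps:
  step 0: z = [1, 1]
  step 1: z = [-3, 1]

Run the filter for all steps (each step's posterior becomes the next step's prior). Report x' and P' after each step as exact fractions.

step 0: x̄ = F·x = [-3, 9]
step 0: P̄ = F·P·Fᵀ + Q = [38 -12; -12 21]
step 0: y = z − H·x̄ = [22, 10]
step 0: S = H·P̄·Hᵀ + R = [198 -120; -120 344]
step 0: K = P̄·Hᵀ·S⁻¹ = [-5/3357 1481/4476; -739/2238 -82/373]
step 0: x' = x̄ + K·y = [1853/6714, -518/1119]
step 0: P' = (I − K·H)·P̄ = [1481/6714 -164/1119; -164/1119 155/746]
step 1: x̄ = F·x = [-73/746, 518/373]
step 1: P̄ = F·P·Fᵀ + Q = [3027/746 27/373; 27/373 3633/746]
step 1: y = z − H·x̄ = [362/373, 965/746]
step 1: S = H·P̄·Hᵀ + R = [46199/746 -9324/373; -9324/373 28735/746]
step 1: K = P̄·Hᵀ·S⁻¹ = [-3552/375251 813987/2626757; -119979/375251 -530226/2626757]
step 1: x' = x̄ + K·y = [771773/2626757, 2146915/2626757]
step 1: P' = (I − K·H)·P̄ = [542658/2626757 -353484/2626757; -353484/2626757 515607/2626757]

step 0: x' = [1853/6714, -518/1119], P' = [1481/6714 -164/1119; -164/1119 155/746]
step 1: x' = [771773/2626757, 2146915/2626757], P' = [542658/2626757 -353484/2626757; -353484/2626757 515607/2626757]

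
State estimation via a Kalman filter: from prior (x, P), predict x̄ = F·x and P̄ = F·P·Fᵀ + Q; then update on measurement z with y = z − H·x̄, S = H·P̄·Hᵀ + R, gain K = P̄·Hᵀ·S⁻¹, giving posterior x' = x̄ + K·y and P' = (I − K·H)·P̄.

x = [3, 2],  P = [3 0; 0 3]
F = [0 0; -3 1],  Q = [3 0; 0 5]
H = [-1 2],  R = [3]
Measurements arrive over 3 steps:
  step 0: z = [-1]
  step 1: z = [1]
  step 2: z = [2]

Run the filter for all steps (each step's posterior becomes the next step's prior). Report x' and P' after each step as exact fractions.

step 0: x' = [-39/146, -56/73], P' = [429/146 105/73; 105/73 105/73]
step 1: x' = [-51/1880, 889/1880], P' = [21903/7520 10623/7520; 10623/7520 10623/7520]
step 2: x' = [-1257/48223, 46966/48223], P' = [140439/48223 136209/96446; 136209/96446 136209/96446]

step 0: x̄ = F·x = [0, -7]
step 0: P̄ = F·P·Fᵀ + Q = [3 0; 0 35]
step 0: y = z − H·x̄ = [13]
step 0: S = H·P̄·Hᵀ + R = [146]
step 0: K = P̄·Hᵀ·S⁻¹ = [-3/146; 35/73]
step 0: x' = x̄ + K·y = [-39/146, -56/73]
step 0: P' = (I − K·H)·P̄ = [429/146 105/73; 105/73 105/73]
step 1: x̄ = F·x = [0, 5/146]
step 1: P̄ = F·P·Fᵀ + Q = [3 0; 0 3541/146]
step 1: y = z − H·x̄ = [68/73]
step 1: S = H·P̄·Hᵀ + R = [7520/73]
step 1: K = P̄·Hᵀ·S⁻¹ = [-219/7520; 3541/7520]
step 1: x' = x̄ + K·y = [-51/1880, 889/1880]
step 1: P' = (I − K·H)·P̄ = [21903/7520 10623/7520; 10623/7520 10623/7520]
step 2: x̄ = F·x = [0, 521/940]
step 2: P̄ = F·P·Fᵀ + Q = [3 0; 0 45403/1880]
step 2: y = z − H·x̄ = [419/470]
step 2: S = H·P̄·Hᵀ + R = [48223/470]
step 2: K = P̄·Hᵀ·S⁻¹ = [-1410/48223; 45403/96446]
step 2: x' = x̄ + K·y = [-1257/48223, 46966/48223]
step 2: P' = (I − K·H)·P̄ = [140439/48223 136209/96446; 136209/96446 136209/96446]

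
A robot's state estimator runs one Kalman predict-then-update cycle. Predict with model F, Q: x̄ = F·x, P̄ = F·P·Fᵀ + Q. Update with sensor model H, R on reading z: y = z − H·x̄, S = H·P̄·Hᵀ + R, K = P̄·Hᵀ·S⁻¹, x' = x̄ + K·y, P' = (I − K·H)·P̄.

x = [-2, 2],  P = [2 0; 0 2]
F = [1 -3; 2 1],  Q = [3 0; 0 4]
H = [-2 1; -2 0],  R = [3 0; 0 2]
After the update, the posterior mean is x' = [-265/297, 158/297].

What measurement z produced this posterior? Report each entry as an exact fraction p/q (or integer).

x̄ = F·x = [-8, -2]
P̄ = F·P·Fᵀ + Q = [23 -2; -2 14]
S = H·P̄·Hᵀ + R = [117 96; 96 94]
K = P̄·Hᵀ·S⁻¹ = [-16/297 -43/99; 218/297 -70/99]
x' − x̄ = [2111/297, 752/297] = K·y
y = (KᵀK)⁻¹·Kᵀ·(x' − x̄) = [-11, -15]
z = y + H·x̄ = [-11, -15] + [14, 16] = [3, 1]

z = [3, 1]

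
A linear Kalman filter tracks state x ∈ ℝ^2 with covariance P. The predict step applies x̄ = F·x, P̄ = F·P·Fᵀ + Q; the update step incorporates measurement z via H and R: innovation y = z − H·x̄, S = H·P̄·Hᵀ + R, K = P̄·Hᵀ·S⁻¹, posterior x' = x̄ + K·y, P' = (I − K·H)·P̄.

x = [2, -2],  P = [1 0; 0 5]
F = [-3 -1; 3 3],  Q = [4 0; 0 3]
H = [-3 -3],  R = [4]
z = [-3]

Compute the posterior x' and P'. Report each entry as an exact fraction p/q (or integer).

x' = [-1258/247, 1485/247]
P' = [4122/247 -4146/247; -4146/247 4278/247]

x̄ = F·x = [-4, 0]
P̄ = F·P·Fᵀ + Q = [18 -24; -24 57]
y = z − H·x̄ = [-15]
S = H·P̄·Hᵀ + R = [247]
K = P̄·Hᵀ·S⁻¹ = [18/247; -99/247]
x' = x̄ + K·y = [-1258/247, 1485/247]
P' = (I − K·H)·P̄ = [4122/247 -4146/247; -4146/247 4278/247]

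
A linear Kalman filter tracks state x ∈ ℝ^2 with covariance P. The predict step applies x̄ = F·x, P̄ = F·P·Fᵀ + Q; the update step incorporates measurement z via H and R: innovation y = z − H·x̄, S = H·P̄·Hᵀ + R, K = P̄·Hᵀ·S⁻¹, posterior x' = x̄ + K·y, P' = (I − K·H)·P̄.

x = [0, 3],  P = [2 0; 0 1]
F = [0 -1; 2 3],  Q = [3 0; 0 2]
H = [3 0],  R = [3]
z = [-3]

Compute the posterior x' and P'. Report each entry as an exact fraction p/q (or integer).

x' = [-15/13, 99/13]
P' = [4/13 -3/13; -3/13 220/13]

x̄ = F·x = [-3, 9]
P̄ = F·P·Fᵀ + Q = [4 -3; -3 19]
y = z − H·x̄ = [6]
S = H·P̄·Hᵀ + R = [39]
K = P̄·Hᵀ·S⁻¹ = [4/13; -3/13]
x' = x̄ + K·y = [-15/13, 99/13]
P' = (I − K·H)·P̄ = [4/13 -3/13; -3/13 220/13]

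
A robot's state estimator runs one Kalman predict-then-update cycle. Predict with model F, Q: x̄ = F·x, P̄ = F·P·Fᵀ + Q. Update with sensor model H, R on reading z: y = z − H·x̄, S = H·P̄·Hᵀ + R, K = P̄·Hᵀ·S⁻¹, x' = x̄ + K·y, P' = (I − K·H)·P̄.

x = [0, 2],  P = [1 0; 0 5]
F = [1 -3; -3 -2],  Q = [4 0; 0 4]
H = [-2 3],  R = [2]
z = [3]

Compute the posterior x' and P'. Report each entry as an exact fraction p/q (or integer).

x̄ = F·x = [-6, -4]
P̄ = F·P·Fᵀ + Q = [50 27; 27 33]
y = z − H·x̄ = [3]
S = H·P̄·Hᵀ + R = [175]
K = P̄·Hᵀ·S⁻¹ = [-19/175; 9/35]
x' = x̄ + K·y = [-1107/175, -113/35]
P' = (I − K·H)·P̄ = [8389/175 1116/35; 1116/35 150/7]

x' = [-1107/175, -113/35]
P' = [8389/175 1116/35; 1116/35 150/7]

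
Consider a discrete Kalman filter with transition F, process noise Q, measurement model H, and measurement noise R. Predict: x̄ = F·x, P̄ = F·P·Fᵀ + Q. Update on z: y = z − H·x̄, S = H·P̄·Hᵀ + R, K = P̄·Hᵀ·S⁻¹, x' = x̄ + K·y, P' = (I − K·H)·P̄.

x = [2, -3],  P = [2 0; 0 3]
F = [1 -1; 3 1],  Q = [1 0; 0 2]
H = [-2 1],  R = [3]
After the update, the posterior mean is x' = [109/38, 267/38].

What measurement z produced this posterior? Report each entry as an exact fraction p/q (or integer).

x̄ = F·x = [5, 3]
P̄ = F·P·Fᵀ + Q = [6 3; 3 23]
S = H·P̄·Hᵀ + R = [38]
K = P̄·Hᵀ·S⁻¹ = [-9/38; 17/38]
x' − x̄ = [-81/38, 153/38] = K·y
y = (KᵀK)⁻¹·Kᵀ·(x' − x̄) = [9]
z = y + H·x̄ = [9] + [-7] = [2]

z = [2]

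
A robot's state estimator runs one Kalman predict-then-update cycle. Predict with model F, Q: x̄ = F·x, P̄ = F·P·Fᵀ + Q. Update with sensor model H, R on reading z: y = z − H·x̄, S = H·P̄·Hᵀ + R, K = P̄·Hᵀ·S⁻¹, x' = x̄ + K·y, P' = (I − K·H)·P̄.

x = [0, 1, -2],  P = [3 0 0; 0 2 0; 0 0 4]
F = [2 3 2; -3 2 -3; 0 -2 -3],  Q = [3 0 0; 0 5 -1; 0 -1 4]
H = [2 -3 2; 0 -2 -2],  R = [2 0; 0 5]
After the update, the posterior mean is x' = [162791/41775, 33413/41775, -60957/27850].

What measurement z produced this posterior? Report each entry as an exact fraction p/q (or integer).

z = [1, 3]

x̄ = F·x = [-1, 8, 4]
P̄ = F·P·Fᵀ + Q = [49 -30 -36; -30 76 27; -36 27 48]
S = H·P̄·Hᵀ + R = [822 582; 582 717]
K = P̄·Hᵀ·S⁻¹ = [1058/41775 6832/41775; -7981/41775 -5524/41775; 5159/27850 -5007/13925]
x' − x̄ = [204566/41775, -300787/41775, -172357/27850] = K·y
y = (KᵀK)⁻¹·Kᵀ·(x' − x̄) = [19, 27]
z = y + H·x̄ = [19, 27] + [-18, -24] = [1, 3]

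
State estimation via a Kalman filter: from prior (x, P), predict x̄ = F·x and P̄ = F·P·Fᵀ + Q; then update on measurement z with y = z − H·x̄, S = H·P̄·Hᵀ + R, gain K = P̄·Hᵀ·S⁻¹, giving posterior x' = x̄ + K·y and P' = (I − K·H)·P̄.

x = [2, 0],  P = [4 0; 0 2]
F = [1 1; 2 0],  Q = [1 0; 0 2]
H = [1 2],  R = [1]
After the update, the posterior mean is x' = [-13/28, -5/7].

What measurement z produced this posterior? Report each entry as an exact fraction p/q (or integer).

x̄ = F·x = [2, 4]
P̄ = F·P·Fᵀ + Q = [7 8; 8 18]
S = H·P̄·Hᵀ + R = [112]
K = P̄·Hᵀ·S⁻¹ = [23/112; 11/28]
x' − x̄ = [-69/28, -33/7] = K·y
y = (KᵀK)⁻¹·Kᵀ·(x' − x̄) = [-12]
z = y + H·x̄ = [-12] + [10] = [-2]

z = [-2]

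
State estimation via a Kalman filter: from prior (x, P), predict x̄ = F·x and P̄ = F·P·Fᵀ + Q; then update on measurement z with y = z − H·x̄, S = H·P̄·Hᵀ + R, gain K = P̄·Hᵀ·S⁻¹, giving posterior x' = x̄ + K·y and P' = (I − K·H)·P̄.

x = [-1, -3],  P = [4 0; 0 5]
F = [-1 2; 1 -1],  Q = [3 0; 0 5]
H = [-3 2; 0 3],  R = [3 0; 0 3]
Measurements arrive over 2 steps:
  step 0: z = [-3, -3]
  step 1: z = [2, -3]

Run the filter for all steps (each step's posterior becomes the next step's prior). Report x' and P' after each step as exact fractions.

step 0: x' = [717/2755, -564/551], P' = [2447/5510 105/551; 105/551 168/551]
step 1: x' = [-4975931/3707412, -1129183/1235804], P' = [1547947/3707412 225567/1235804; 225567/1235804 371913/1235804]

step 0: x̄ = F·x = [-5, 2]
step 0: P̄ = F·P·Fᵀ + Q = [27 -14; -14 14]
step 0: y = z − H·x̄ = [-22, -9]
step 0: S = H·P̄·Hᵀ + R = [470 210; 210 129]
step 0: K = P̄·Hᵀ·S⁻¹ = [-1747/5510 105/551; 7/551 168/551]
step 0: x' = x̄ + K·y = [717/2755, -564/551]
step 0: P' = (I − K·H)·P̄ = [2447/5510 105/551; 105/551 168/551]
step 1: x̄ = F·x = [-6357/2755, 3537/2755]
step 1: P̄ = F·P·Fᵀ + Q = [21497/5510 -2657/5510; -2657/5510 29577/5510]
step 1: y = z − H·x̄ = [-4127/551, -18876/2755]
step 1: S = H·P̄·Hᵀ + R = [72039/1102 40275/1102; 40275/1102 282723/5510]
step 1: K = P̄·Hᵀ·S⁻¹ = [-1096813/3707412 225567/1235804; 22375/1235804 371913/1235804]
step 1: x' = x̄ + K·y = [-4975931/3707412, -1129183/1235804]
step 1: P' = (I − K·H)·P̄ = [1547947/3707412 225567/1235804; 225567/1235804 371913/1235804]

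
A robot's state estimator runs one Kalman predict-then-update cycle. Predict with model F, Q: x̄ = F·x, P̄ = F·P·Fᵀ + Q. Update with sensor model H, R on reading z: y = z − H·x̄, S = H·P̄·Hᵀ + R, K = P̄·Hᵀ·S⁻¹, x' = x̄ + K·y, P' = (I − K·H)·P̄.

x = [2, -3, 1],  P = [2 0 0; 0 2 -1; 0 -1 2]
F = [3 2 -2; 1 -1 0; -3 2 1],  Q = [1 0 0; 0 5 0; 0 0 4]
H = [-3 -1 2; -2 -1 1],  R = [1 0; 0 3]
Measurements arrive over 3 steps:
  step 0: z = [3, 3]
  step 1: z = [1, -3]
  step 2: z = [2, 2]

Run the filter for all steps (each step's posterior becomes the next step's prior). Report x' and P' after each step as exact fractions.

step 0: x̄ = F·x = [-2, 5, -11]
step 0: P̄ = F·P·Fᵀ + Q = [43 0 -12; 0 9 -9; -12 -9 28]
step 0: y = z − H·x̄ = [24, 15]
step 0: S = H·P̄·Hᵀ + R = [689 434; 434 278]
step 0: K = P̄·Hᵀ·S⁻¹ = [-1/1593 -560/1593; 17/177 -38/177; 802/1593 -1805/3186]
step 0: x' = x̄ + K·y = [-430/59, 241/59, -875/118]
step 0: P' = (I − K·H)·P̄ = [13466/1593 -1123/177 15145/1593; -1123/177 456/59 -992/177; 15145/1593 -992/177 37309/3186]
step 1: x̄ = F·x = [67/59, -671/59, 2669/118]
step 1: P̄ = F·P·Fᵀ + Q = [15053/1593 -22265/1593 44906/1593; -22265/1593 53957/1593 -91484/1593; 44906/1593 -91484/1593 380341/3186]
step 1: y = z − H·x̄ = [-3080/59, -4097/118]
step 1: S = H·P̄·Hᵀ + R = [71687/177 41489/177; 41489/177 49645/354]
step 1: K = P̄·Hᵀ·S⁻¹ = [154780/656649 -21394/93807; -45644/656649 -31474/93807; 170950/218883 -13967/31269]
step 1: x' = x̄ + K·y = [-304958/93807, 366328/93807, -27560/10423]
step 1: P' = (I − K·H)·P̄ = [354171/72961 -2134211/656649 3791593/656649; -2134211/656649 1136825/218883 -1518901/656649; 3791593/656649 -1518901/656649 5184364/656649]
step 2: x̄ = F·x = [313862/93807, -31966/4467, 1399490/93807]
step 2: P̄ = F·P·Fᵀ + Q = [1588472/218883 -820730/93807 3915820/218883; -820730/93807 288769/13401 -3106304/93807; 3915820/218883 -3106304/93807 5214009/72961]
step 2: y = z − H·x̄ = [-334438/13401, -1255438/93807]
step 2: S = H·P̄·Hᵀ + R = [1067590/4467 4327093/31269; 4327093/31269 18541783/218883]
step 2: K = P̄·Hᵀ·S⁻¹ = [164133796/719468289 -165148594/719468289; -45504574/719468289 -241304651/719468289; 555369877/719468289 -322940740/719468289]
step 2: x' = x̄ + K·y = [521278022/719468289, -261162992/239822763, 1195680664/719468289]
step 2: P' = (I − K·H)·P̄ = [3488402276/719468289 -2333376916/719468289 1382660618/239822763; -2333376916/719468289 1245233416/239822763 -1654967537/719468289; 1382660618/239822763 -1654967537/719468289 5672173951/719468289]

step 0: x' = [-430/59, 241/59, -875/118], P' = [13466/1593 -1123/177 15145/1593; -1123/177 456/59 -992/177; 15145/1593 -992/177 37309/3186]
step 1: x' = [-304958/93807, 366328/93807, -27560/10423], P' = [354171/72961 -2134211/656649 3791593/656649; -2134211/656649 1136825/218883 -1518901/656649; 3791593/656649 -1518901/656649 5184364/656649]
step 2: x' = [521278022/719468289, -261162992/239822763, 1195680664/719468289], P' = [3488402276/719468289 -2333376916/719468289 1382660618/239822763; -2333376916/719468289 1245233416/239822763 -1654967537/719468289; 1382660618/239822763 -1654967537/719468289 5672173951/719468289]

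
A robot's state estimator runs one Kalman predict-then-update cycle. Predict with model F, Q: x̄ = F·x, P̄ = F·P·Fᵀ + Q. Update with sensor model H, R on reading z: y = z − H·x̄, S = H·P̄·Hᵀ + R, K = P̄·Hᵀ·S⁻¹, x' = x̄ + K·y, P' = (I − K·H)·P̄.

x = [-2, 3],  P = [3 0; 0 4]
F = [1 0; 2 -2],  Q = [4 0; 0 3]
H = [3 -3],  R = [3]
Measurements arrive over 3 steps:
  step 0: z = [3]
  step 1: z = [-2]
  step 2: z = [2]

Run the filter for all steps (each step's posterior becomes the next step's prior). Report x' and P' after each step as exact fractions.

step 0: x̄ = F·x = [-2, -10]
step 0: P̄ = F·P·Fᵀ + Q = [7 6; 6 31]
step 0: y = z − H·x̄ = [-21]
step 0: S = H·P̄·Hᵀ + R = [237]
step 0: K = P̄·Hᵀ·S⁻¹ = [1/79; -25/79]
step 0: x' = x̄ + K·y = [-179/79, -265/79]
step 0: P' = (I − K·H)·P̄ = [550/79 549/79; 549/79 574/79]
step 1: x̄ = F·x = [-179/79, 172/79]
step 1: P̄ = F·P·Fᵀ + Q = [866/79 2/79; 2/79 341/79]
step 1: y = z − H·x̄ = [895/79]
step 1: S = H·P̄·Hᵀ + R = [11064/79]
step 1: K = P̄·Hᵀ·S⁻¹ = [108/461; -339/3688]
step 1: x' = x̄ + K·y = [179/461, 4189/3688]
step 1: P' = (I − K·H)·P̄ = [1510/461 1402/461; 1402/461 11555/3688]
step 2: x̄ = F·x = [179/461, -2757/1844]
step 2: P̄ = F·P·Fᵀ + Q = [3354/461 216/461; 216/461 3969/922]
step 2: y = z − H·x̄ = [-6731/1844]
step 2: S = H·P̄·Hᵀ + R = [91083/922]
step 2: K = P̄·Hᵀ·S⁻¹ = [6276/30361; -3537/30361]
step 2: x' = x̄ + K·y = [-11120/30361, -64965/60722]
step 2: P' = (I − K·H)·P̄ = [92730/30361 86454/30361; 86454/30361 89991/30361]

step 0: x' = [-179/79, -265/79], P' = [550/79 549/79; 549/79 574/79]
step 1: x' = [179/461, 4189/3688], P' = [1510/461 1402/461; 1402/461 11555/3688]
step 2: x' = [-11120/30361, -64965/60722], P' = [92730/30361 86454/30361; 86454/30361 89991/30361]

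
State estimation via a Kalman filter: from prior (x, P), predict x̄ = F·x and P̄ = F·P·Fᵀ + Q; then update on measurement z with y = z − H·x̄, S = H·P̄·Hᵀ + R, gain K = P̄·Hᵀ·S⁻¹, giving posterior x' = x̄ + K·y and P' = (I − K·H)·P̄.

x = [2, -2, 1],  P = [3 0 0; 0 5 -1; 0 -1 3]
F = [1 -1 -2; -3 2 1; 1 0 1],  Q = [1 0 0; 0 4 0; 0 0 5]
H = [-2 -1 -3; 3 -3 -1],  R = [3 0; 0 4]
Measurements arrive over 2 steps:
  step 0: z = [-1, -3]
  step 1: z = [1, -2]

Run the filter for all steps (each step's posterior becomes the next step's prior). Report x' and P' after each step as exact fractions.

step 0: x' = [-41661/20677, -37829/20677, 47723/20677], P' = [207307/62031 273142/62031 -226801/62031; 273142/62031 396766/62031 -318448/62031; -226801/62031 -318448/62031 276817/62031]
step 1: x' = [-565840122/1721899045, 889883168/1721899045, -497347552/1721899045], P' = [2086927916/1721899045 2400874136/1721899045 -2010203924/1721899045; 2400874136/1721899045 3695882306/1721899045 -2792679614/1721899045; -2010203924/1721899045 -2792679614/1721899045 2684045346/1721899045]

step 0: x̄ = F·x = [2, -9, 3]
step 0: P̄ = F·P·Fᵀ + Q = [17 -20 -2; -20 50 -8; -2 -8 11]
step 0: y = z − H·x̄ = [3, -33]
step 0: S = H·P̄·Hᵀ + R = [68 -45; -45 942]
step 0: K = P̄·Hᵀ·S⁻¹ = [-817/20677 7324/62031; 1366/20677 -13106/62031; -6489/20677 -469/62031]
step 0: x' = x̄ + K·y = [-41661/20677, -37829/20677, 47723/20677]
step 0: P' = (I − K·H)·P̄ = [207307/62031 273142/62031 -226801/62031; 273142/62031 396766/62031 -318448/62031; -226801/62031 -318448/62031 276817/62031]
step 1: x̄ = F·x = [-99278/20677, 97048/20677, 6062/20677]
step 1: P̄ = F·P·Fᵀ + Q = [860500/62031 -598744/62031 -24740/20677; -598744/62031 787078/62031 5962/20677; -24740/20677 5962/20677 113559/20677]
step 1: y = z − H·x̄ = [-62645/20677, 553686/20677]
step 1: S = H·P̄·Hᵀ + R = [4302964/62031 -959189/20677; -959189/20677 8915677/20677]
step 1: K = P̄·Hᵀ·S⁻¹ = [-181372732/1721899045 267091316/1721899045; -39863912/1721899045 -273086224/1721899045; -413016192/1721899045 -84154569/1721899045]
step 1: x' = x̄ + K·y = [-565840122/1721899045, 889883168/1721899045, -497347552/1721899045]
step 1: P' = (I − K·H)·P̄ = [2086927916/1721899045 2400874136/1721899045 -2010203924/1721899045; 2400874136/1721899045 3695882306/1721899045 -2792679614/1721899045; -2010203924/1721899045 -2792679614/1721899045 2684045346/1721899045]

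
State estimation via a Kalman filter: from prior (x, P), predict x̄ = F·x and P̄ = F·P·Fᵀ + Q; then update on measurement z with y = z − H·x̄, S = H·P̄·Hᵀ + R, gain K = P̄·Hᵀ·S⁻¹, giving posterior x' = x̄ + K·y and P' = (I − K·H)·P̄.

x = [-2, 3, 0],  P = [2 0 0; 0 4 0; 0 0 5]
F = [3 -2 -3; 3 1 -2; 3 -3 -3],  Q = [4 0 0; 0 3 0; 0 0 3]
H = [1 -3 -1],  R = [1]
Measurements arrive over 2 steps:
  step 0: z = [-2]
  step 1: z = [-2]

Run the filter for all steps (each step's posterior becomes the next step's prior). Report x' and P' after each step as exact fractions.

step 0: x' = [-2980/393, 5/3, -1391/131], P' = [17243/393 -4/3 6313/131; -4/3 4/3 -5; 6313/131 -5 8319/131]
step 1: x' = [933741/146935, 182243/146935, 680253/146935], P' = [5826676/146935 491413/146935 4379118/146935; 491413/146935 148874/146935 94599/146935; 4379118/146935 94599/146935 8238633/293870]

step 0: x̄ = F·x = [-12, -3, -15]
step 0: P̄ = F·P·Fᵀ + Q = [83 40 87; 40 45 36; 87 36 102]
step 0: y = z − H·x̄ = [-14]
step 0: S = H·P̄·Hᵀ + R = [393]
step 0: K = P̄·Hᵀ·S⁻¹ = [-124/393; -1/3; -41/131]
step 0: x' = x̄ + K·y = [-2980/393, 5/3, -1391/131]
step 0: P' = (I − K·H)·P̄ = [17243/393 -4/3 6313/131; -4/3 4/3 -5; 6313/131 -5 8319/131]
step 1: x̄ = F·x = [2269/393, 61/393, 538/131]
step 1: P̄ = F·P·Fᵀ + Q = [25274/393 19403/393 6809/131; 19403/393 34166/393 5507/131; 6809/131 5507/131 6285/131]
step 1: y = z − H·x̄ = [-1258/393]
step 1: S = H·P̄·Hᵀ + R = [293870/393]
step 1: K = P̄·Hᵀ·S⁻¹ = [-26681/146935; -49808/146935; -47991/293870]
step 1: x' = x̄ + K·y = [933741/146935, 182243/146935, 680253/146935]
step 1: P' = (I − K·H)·P̄ = [5826676/146935 491413/146935 4379118/146935; 491413/146935 148874/146935 94599/146935; 4379118/146935 94599/146935 8238633/293870]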